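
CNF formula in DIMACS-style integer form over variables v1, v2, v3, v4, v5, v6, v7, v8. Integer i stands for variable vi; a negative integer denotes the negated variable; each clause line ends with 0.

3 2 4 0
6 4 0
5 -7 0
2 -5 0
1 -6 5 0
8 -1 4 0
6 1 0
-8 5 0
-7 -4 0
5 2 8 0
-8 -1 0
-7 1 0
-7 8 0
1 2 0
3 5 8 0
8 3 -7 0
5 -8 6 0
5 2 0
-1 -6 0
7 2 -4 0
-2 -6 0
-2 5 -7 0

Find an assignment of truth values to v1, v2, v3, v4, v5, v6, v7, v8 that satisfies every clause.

v1=1, v2=1, v3=1, v4=1, v5=0, v6=0, v7=0, v8=0

Check each clause:
  1. (v3 OR v2 OR v4) — v2 is true.
  2. (v6 OR v4) — v4 is true.
  3. (v5 OR NOT v7) — NOT v7 is true.
  4. (NOT v5 OR v2) — v2 is true.
  5. (v5 OR NOT v6 OR v1) — v1 is true.
  6. (v8 OR v4 OR NOT v1) — v4 is true.
  7. (v6 OR v1) — v1 is true.
  8. (NOT v8 OR v5) — NOT v8 is true.
  9. (NOT v4 OR NOT v7) — NOT v7 is true.
  10. (v8 OR v2 OR v5) — v2 is true.
  11. (NOT v8 OR NOT v1) — NOT v8 is true.
  12. (v1 OR NOT v7) — NOT v7 is true.
  13. (v8 OR NOT v7) — NOT v7 is true.
  14. (v2 OR v1) — v1 is true.
  15. (v5 OR v8 OR v3) — v3 is true.
  16. (NOT v7 OR v8 OR v3) — NOT v7 is true.
  17. (v6 OR v5 OR NOT v8) — NOT v8 is true.
  18. (v5 OR v2) — v2 is true.
  19. (NOT v6 OR NOT v1) — NOT v6 is true.
  20. (NOT v4 OR v7 OR v2) — v2 is true.
  21. (NOT v2 OR NOT v6) — NOT v6 is true.
  22. (v5 OR NOT v2 OR NOT v7) — NOT v7 is true.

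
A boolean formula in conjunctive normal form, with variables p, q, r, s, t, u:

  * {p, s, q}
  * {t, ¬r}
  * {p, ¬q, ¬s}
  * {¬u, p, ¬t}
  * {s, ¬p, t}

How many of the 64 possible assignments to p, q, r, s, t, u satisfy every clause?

Case analysis on p and s:
  p=T, s=T: q, u free; 3 ways for (r,t) × 2^2 = 12.
  p=T, s=F: forces t=T; q, r, u free → 2^3 = 8.
  p=F, s=T: remaining (q,r,t,u) ∈ {(F,F,F,F); (F,F,F,T); (F,F,T,F); (F,T,T,F)} — 4.
  p=F, s=F: remaining (q,r,t,u) ∈ {(T,F,F,F); (T,F,F,T); (T,F,T,F); (T,T,T,F)} — 4.
Total: 12 + 8 + 4 + 4 = 28.

28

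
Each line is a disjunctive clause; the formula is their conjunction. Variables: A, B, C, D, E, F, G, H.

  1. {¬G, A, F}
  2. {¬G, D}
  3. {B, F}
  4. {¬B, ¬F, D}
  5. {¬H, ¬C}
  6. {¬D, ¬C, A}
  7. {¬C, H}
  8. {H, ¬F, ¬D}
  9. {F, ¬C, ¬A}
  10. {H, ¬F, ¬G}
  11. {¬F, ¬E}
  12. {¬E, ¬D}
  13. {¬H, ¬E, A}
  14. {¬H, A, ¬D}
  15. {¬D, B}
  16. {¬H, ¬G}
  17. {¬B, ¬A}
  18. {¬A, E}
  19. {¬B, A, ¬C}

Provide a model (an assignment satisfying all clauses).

A=0, B=1, C=0, D=0, E=0, F=0, G=0, H=0

Pure literal: C appears only negated; assign C = False.
G occurs only negated in the remaining clauses — set G = False.
Try A = False.
Set B = True and propagate.
For the remaining variables, D = False, E = False, F = False, H = False works.
Every clause has at least one true literal under this assignment.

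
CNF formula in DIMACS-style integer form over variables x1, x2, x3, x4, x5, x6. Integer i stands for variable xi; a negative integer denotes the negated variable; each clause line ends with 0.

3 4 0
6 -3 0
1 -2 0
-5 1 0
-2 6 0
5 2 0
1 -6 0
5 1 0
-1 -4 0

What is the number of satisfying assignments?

3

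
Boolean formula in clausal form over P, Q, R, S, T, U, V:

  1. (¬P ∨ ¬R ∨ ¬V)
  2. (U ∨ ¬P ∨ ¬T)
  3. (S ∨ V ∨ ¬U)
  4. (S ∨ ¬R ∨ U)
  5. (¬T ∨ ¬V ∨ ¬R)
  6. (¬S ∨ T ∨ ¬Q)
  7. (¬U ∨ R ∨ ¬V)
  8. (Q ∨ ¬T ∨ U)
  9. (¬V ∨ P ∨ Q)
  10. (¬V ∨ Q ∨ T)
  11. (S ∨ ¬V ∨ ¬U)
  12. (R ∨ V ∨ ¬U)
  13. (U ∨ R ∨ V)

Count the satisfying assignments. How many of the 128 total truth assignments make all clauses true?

13

Case analysis on V and U:
  V=T, U=T: a clause becomes empty — 0.
  V=T, U=F: remaining (P,Q,R,S,T) ∈ {(F,T,F,F,F); (F,T,F,F,T); (F,T,F,T,T); (T,T,F,F,F)} — 4.
  V=F, U=T: P free; 3 ways for (Q,R,S,T) × 2^1 = 6.
  V=F, U=F: remaining (P,Q,R,S,T) ∈ {(F,F,T,T,F); (F,T,T,T,T); (T,F,T,T,F)} — 3.
Total: 0 + 4 + 6 + 3 = 13.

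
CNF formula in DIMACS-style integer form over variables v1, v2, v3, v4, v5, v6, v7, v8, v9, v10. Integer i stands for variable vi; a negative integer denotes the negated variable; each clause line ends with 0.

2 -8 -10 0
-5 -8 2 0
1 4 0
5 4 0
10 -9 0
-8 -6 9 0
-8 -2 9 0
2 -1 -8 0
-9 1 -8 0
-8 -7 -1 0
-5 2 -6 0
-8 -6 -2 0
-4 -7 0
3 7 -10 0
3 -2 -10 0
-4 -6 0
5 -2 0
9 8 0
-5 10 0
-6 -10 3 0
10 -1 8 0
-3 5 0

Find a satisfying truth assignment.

v1=F, v2=F, v3=F, v4=T, v5=F, v6=F, v7=F, v8=T, v9=F, v10=F

v6 occurs only negated in the remaining clauses — set v6 = False.
Set v1 = False and propagate.
  then v4 is forced to True.
  then v7 is forced to False.
Set v2 = False and propagate.
For the remaining variables, v3 = False, v5 = False, v8 = True, v9 = False, v10 = False works.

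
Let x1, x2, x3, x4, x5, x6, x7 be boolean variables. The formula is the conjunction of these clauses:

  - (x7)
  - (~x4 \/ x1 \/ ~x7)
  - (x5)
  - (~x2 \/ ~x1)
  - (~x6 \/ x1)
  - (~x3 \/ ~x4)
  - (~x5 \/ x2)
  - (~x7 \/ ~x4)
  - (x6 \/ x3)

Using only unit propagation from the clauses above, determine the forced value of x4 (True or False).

False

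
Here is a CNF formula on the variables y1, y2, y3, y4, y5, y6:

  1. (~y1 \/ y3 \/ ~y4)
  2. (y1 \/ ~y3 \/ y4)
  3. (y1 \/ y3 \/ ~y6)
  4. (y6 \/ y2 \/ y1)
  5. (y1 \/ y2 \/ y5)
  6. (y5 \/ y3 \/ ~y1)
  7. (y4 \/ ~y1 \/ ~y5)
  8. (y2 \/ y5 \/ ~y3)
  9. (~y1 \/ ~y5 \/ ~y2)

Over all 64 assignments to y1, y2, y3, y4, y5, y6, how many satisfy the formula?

Split on y1, then y3.
  y1=T, y3=T: y6 free; 3 ways for (y2,y4,y5) × 2^1 = 6.
  y1=T, y3=F: a clause becomes empty — 0.
  y1=F, y3=T: 5 of the 16 assignments to (y2,y4,y5,y6) work.
  y1=F, y3=F: remaining (y2,y4,y5,y6) ∈ {(T,F,F,F); (T,F,T,F); (T,T,F,F); (T,T,T,F)} — 4.
Total: 6 + 0 + 5 + 4 = 15.

15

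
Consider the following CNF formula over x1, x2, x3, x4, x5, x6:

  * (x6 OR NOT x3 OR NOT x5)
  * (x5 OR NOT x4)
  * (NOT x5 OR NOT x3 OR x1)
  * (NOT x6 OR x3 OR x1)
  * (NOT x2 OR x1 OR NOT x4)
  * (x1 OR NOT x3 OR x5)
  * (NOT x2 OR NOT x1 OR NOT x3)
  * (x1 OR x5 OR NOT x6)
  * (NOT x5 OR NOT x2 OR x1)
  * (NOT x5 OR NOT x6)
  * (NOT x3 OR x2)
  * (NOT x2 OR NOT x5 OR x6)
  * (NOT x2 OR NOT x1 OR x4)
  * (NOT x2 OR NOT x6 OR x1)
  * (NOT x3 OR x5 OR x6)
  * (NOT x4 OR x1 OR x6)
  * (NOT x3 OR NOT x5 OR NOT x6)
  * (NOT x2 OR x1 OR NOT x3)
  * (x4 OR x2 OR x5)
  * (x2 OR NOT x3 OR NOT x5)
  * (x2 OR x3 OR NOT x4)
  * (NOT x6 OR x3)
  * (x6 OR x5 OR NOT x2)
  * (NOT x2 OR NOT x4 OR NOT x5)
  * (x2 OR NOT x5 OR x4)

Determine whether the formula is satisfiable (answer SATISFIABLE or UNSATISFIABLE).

x5 = True:
  propagation gives x6=False, x3=False, x2=False, x4=False; an empty clause results — contradiction.
x5 = False:
  propagation gives x4=False, x2=True, x1=False, x3=False; an empty clause results — contradiction.
Every branch closes, so no satisfying assignment exists.

UNSATISFIABLE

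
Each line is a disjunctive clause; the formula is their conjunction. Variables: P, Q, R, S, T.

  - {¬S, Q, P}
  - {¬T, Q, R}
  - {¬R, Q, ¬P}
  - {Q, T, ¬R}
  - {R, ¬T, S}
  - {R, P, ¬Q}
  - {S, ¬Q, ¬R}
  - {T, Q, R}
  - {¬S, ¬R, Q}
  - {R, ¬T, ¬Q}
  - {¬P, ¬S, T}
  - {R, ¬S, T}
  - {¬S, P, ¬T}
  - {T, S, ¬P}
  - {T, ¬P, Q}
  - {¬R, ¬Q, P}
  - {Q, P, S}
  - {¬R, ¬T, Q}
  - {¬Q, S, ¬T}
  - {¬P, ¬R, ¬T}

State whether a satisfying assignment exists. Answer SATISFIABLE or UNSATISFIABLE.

Q = True:
  T = True:
    propagation gives R=True, S=True, P=True; an empty clause results — contradiction.
  T = False:
    P = True:
      propagation gives S=False; contradiction.
    P = False:
      propagation gives R=True; contradiction.
Q = False:
  T = True:
    propagation gives R=True; an empty clause results — contradiction.
  T = False:
    propagation gives R=False; an empty clause results — contradiction.
Every branch closes, so no satisfying assignment exists.

UNSATISFIABLE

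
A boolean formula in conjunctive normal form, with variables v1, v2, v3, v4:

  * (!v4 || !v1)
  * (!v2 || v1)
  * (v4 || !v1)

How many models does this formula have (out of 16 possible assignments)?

The models are:
  v1=0 v2=0 v3=0 v4=0
  v1=0 v2=0 v3=0 v4=1
  v1=0 v2=0 v3=1 v4=0
  v1=0 v2=0 v3=1 v4=1
Count: 4.

4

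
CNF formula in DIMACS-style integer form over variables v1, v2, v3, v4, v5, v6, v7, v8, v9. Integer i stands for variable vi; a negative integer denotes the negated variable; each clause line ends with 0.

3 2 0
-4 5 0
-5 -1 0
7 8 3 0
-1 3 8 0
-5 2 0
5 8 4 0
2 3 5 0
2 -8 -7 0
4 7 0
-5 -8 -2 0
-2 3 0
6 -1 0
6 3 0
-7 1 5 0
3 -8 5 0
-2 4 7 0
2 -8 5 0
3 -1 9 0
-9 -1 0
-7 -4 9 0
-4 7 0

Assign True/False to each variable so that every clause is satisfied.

v1=F, v2=T, v3=T, v4=F, v5=T, v6=T, v7=T, v8=F, v9=F

v3 occurs only positively in the remaining clauses — set v3 = True.
Pure literal: v6 appears only positively; assign v6 = True.
Branch on v1: take v1 = False.
Set v2 = True and propagate.
For the remaining variables, v4 = False, v5 = True, v7 = True, v8 = False, v9 = False works.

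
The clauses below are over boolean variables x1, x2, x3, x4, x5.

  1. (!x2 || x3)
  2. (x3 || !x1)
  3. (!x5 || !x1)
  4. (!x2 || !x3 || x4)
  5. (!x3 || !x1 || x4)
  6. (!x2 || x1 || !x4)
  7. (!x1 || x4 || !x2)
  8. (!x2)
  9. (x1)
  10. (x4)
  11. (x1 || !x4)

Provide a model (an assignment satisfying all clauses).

x1=True, x2=False, x3=True, x4=True, x5=False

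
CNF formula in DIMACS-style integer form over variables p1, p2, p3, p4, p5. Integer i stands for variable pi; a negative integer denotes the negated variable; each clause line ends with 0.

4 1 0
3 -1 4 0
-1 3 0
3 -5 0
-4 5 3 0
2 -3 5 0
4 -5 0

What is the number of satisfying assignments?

Case analysis on p3 and p4:
  p3=1, p4=1: p1 free; 3 ways for (p2,p5) × 2^1 = 6.
  p3=1, p4=0: remaining (p1,p2,p5) ∈ {(1,1,0)} — 1.
  p3=0, p4=1: a clause becomes empty — 0.
  p3=0, p4=0: a clause becomes empty — 0.
Total: 6 + 1 + 0 + 0 = 7.

7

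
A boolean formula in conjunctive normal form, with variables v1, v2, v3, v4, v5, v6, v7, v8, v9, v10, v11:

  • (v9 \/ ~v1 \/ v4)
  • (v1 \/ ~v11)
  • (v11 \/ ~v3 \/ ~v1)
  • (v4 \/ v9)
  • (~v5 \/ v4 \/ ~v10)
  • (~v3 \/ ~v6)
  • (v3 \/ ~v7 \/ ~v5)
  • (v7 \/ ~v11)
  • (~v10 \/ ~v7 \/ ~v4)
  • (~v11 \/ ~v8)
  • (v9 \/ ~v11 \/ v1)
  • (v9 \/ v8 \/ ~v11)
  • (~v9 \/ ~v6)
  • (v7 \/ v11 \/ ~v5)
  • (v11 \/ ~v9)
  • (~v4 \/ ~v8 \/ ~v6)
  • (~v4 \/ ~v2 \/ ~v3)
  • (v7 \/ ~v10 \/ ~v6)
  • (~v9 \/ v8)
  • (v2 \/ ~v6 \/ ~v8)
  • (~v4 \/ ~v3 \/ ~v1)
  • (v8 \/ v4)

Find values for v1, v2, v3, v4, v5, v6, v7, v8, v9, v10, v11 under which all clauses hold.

v1=False, v2=False, v3=True, v4=True, v5=False, v6=False, v7=False, v8=False, v9=False, v10=False, v11=False

Check each clause:
  1. (v4 \/ ~v1 \/ v9) — v4 is true.
  2. (v1 \/ ~v11) — ~v11 is true.
  3. (v11 \/ ~v3 \/ ~v1) — ~v1 is true.
  4. (v9 \/ v4) — v4 is true.
  5. (v4 \/ ~v5 \/ ~v10) — ~v5 is true.
  6. (~v3 \/ ~v6) — ~v6 is true.
  7. (v3 \/ ~v7 \/ ~v5) — v3 is true.
  8. (~v11 \/ v7) — ~v11 is true.
  9. (~v4 \/ ~v7 \/ ~v10) — ~v7 is true.
  10. (~v8 \/ ~v11) — ~v8 is true.
  11. (~v11 \/ v1 \/ v9) — ~v11 is true.
  12. (v8 \/ v9 \/ ~v11) — ~v11 is true.
  13. (~v9 \/ ~v6) — ~v6 is true.
  14. (v7 \/ v11 \/ ~v5) — ~v5 is true.
  15. (v11 \/ ~v9) — ~v9 is true.
  16. (~v4 \/ ~v8 \/ ~v6) — ~v8 is true.
  17. (~v2 \/ ~v3 \/ ~v4) — ~v2 is true.
  18. (v7 \/ ~v10 \/ ~v6) — ~v6 is true.
  19. (v8 \/ ~v9) — ~v9 is true.
  20. (~v6 \/ v2 \/ ~v8) — ~v8 is true.
  21. (~v4 \/ ~v3 \/ ~v1) — ~v1 is true.
  22. (v8 \/ v4) — v4 is true.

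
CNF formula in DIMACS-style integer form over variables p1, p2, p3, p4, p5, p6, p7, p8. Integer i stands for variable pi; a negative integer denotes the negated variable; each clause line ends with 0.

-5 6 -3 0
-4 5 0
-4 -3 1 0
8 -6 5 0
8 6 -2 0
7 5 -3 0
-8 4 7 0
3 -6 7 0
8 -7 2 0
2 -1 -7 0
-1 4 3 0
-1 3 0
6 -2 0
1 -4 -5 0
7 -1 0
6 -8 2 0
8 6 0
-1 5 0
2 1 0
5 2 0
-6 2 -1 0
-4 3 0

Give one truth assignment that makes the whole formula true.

Try p1 = True.
  then p3 is forced to True.
  then p7 is forced to True.
  then p2 is forced to True.
  then p6 is forced to True.
  then p5 is forced to True.
p4, p8 are now unconstrained; take p4 = False, p8 = False.
Every clause has at least one true literal under this assignment.

p1=1  p2=1  p3=1  p4=0  p5=1  p6=1  p7=1  p8=0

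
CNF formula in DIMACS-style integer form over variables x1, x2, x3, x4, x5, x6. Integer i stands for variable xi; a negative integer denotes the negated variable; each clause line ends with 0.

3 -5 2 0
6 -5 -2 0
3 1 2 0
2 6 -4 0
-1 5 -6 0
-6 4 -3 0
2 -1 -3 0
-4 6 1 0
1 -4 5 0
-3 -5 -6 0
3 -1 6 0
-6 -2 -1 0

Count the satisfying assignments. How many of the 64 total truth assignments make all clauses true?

9

Case analysis on x6 and x1:
  x6=1, x1=1: a clause becomes empty — 0.
  x6=1, x1=0: remaining (x2,x3,x4,x5) ∈ {(1,0,0,0); (1,0,0,1); (1,0,1,1)} — 3.
  x6=0, x1=1: remaining (x2,x3,x4,x5) ∈ {(1,1,0,0); (1,1,1,0)} — 2.
  x6=0, x1=0: remaining (x2,x3,x4,x5) ∈ {(0,1,0,0); (0,1,0,1); (1,0,0,0); (1,1,0,0)} — 4.
Total: 0 + 3 + 2 + 4 = 9.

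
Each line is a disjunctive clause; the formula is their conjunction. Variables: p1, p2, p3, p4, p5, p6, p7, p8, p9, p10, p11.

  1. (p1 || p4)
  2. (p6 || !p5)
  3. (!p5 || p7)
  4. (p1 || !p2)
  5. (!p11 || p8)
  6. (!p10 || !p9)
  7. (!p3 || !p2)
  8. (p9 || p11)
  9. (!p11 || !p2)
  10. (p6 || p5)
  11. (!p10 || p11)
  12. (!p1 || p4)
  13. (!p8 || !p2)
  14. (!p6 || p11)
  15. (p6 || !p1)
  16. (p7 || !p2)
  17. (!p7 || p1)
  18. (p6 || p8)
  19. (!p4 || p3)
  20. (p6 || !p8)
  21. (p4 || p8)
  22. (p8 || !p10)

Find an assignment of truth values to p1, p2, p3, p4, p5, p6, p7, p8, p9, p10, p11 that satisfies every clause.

p1=T, p2=F, p3=T, p4=T, p5=T, p6=T, p7=T, p8=T, p9=F, p10=T, p11=T

p2 occurs only negated in the remaining clauses — set p2 = False.
Branch on p1: take p1 = True.
  then p4 is forced to True.
  then p6 is forced to True.
  then p11 is forced to True.
  then p8 is forced to True.
  then p3 is forced to True.
Branch on p5: take p5 = True.
  then p7 is forced to True.
The remaining clauses are satisfied by p9 = False, p10 = True.
Check each clause:
  1. (p1 || p4) — p1 is true.
  2. (p6 || !p5) — p6 is true.
  3. (p7 || !p5) — p7 is true.
  4. (!p2 || p1) — p1 is true.
  5. (!p11 || p8) — p8 is true.
  6. (!p10 || !p9) — !p9 is true.
  7. (!p3 || !p2) — !p2 is true.
  8. (p9 || p11) — p11 is true.
  9. (!p2 || !p11) — !p2 is true.
  10. (p5 || p6) — p5 is true.
  11. (p11 || !p10) — p11 is true.
  12. (p4 || !p1) — p4 is true.
  13. (!p2 || !p8) — !p2 is true.
  14. (p11 || !p6) — p11 is true.
  15. (p6 || !p1) — p6 is true.
  16. (!p2 || p7) — !p2 is true.
  17. (!p7 || p1) — p1 is true.
  18. (p6 || p8) — p8 is true.
  19. (p3 || !p4) — p3 is true.
  20. (p6 || !p8) — p6 is true.
  21. (p8 || p4) — p8 is true.
  22. (!p10 || p8) — p8 is true.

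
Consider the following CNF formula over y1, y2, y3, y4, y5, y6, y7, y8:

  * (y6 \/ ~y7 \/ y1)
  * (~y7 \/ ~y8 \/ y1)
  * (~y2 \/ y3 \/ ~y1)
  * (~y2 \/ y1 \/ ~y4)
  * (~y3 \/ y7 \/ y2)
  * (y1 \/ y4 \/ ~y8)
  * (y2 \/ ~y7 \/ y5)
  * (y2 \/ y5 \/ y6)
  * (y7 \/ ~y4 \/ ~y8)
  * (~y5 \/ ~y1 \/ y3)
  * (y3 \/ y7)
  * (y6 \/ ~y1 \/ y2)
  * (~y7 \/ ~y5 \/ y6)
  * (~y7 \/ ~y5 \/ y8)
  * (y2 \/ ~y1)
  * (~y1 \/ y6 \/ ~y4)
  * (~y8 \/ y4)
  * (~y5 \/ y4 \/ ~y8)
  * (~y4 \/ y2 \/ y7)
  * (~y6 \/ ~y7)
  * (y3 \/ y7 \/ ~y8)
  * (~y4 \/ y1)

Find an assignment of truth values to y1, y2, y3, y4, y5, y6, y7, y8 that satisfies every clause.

Branch on y1: take y1 = True.
  then y2 is forced to True.
  then y3 is forced to True.
The remaining clauses are satisfied by y4 = False, y5 = False, y6 = False, y7 = False, y8 = False.
Check each clause:
  1. (~y7 \/ y6 \/ y1) — y1 is true.
  2. (~y8 \/ y1 \/ ~y7) — ~y8 is true.
  3. (y3 \/ ~y1 \/ ~y2) — y3 is true.
  4. (~y4 \/ y1 \/ ~y2) — y1 is true.
  5. (~y3 \/ y7 \/ y2) — y2 is true.
  6. (~y8 \/ y4 \/ y1) — ~y8 is true.
  7. (y2 \/ ~y7 \/ y5) — ~y7 is true.
  8. (y5 \/ y6 \/ y2) — y2 is true.
  9. (~y8 \/ y7 \/ ~y4) — ~y8 is true.
  10. (~y5 \/ ~y1 \/ y3) — y3 is true.
  11. (y7 \/ y3) — y3 is true.
  12. (~y1 \/ y2 \/ y6) — y2 is true.
  13. (~y7 \/ y6 \/ ~y5) — ~y7 is true.
  14. (~y7 \/ ~y5 \/ y8) — ~y7 is true.
  15. (y2 \/ ~y1) — y2 is true.
  16. (y6 \/ ~y1 \/ ~y4) — ~y4 is true.
  17. (y4 \/ ~y8) — ~y8 is true.
  18. (~y8 \/ y4 \/ ~y5) — ~y8 is true.
  19. (y2 \/ y7 \/ ~y4) — y2 is true.
  20. (~y6 \/ ~y7) — ~y7 is true.
  21. (y7 \/ ~y8 \/ y3) — ~y8 is true.
  22. (y1 \/ ~y4) — y1 is true.

y1 = True  y2 = True  y3 = True  y4 = False  y5 = False  y6 = False  y7 = False  y8 = False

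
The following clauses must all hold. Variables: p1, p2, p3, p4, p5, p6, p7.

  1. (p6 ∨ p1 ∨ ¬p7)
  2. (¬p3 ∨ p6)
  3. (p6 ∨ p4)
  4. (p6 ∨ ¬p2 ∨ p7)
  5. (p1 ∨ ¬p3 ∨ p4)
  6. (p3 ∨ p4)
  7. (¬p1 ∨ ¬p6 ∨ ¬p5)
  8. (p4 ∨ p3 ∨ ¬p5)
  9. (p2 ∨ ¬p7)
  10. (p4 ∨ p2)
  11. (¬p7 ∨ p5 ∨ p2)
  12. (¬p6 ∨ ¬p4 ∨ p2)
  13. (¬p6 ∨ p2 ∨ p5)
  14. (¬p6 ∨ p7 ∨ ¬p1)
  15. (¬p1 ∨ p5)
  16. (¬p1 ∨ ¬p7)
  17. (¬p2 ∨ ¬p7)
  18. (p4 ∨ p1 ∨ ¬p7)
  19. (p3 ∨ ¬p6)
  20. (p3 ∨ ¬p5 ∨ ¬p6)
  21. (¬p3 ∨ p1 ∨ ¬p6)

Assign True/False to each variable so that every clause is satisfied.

p1=0  p2=0  p3=0  p4=1  p5=1  p6=0  p7=0

Check each clause:
  1. (¬p7 ∨ p6 ∨ p1) — ¬p7 is true.
  2. (¬p3 ∨ p6) — ¬p3 is true.
  3. (p6 ∨ p4) — p4 is true.
  4. (p7 ∨ ¬p2 ∨ p6) — ¬p2 is true.
  5. (p1 ∨ p4 ∨ ¬p3) — p4 is true.
  6. (p4 ∨ p3) — p4 is true.
  7. (¬p5 ∨ ¬p6 ∨ ¬p1) — ¬p6 is true.
  8. (p3 ∨ ¬p5 ∨ p4) — p4 is true.
  9. (¬p7 ∨ p2) — ¬p7 is true.
  10. (p2 ∨ p4) — p4 is true.
  11. (p2 ∨ ¬p7 ∨ p5) — ¬p7 is true.
  12. (¬p4 ∨ p2 ∨ ¬p6) — ¬p6 is true.
  13. (¬p6 ∨ p5 ∨ p2) — ¬p6 is true.
  14. (¬p1 ∨ p7 ∨ ¬p6) — ¬p6 is true.
  15. (p5 ∨ ¬p1) — p5 is true.
  16. (¬p1 ∨ ¬p7) — ¬p7 is true.
  17. (¬p2 ∨ ¬p7) — ¬p7 is true.
  18. (¬p7 ∨ p1 ∨ p4) — p4 is true.
  19. (¬p6 ∨ p3) — ¬p6 is true.
  20. (¬p6 ∨ ¬p5 ∨ p3) — ¬p6 is true.
  21. (¬p3 ∨ p1 ∨ ¬p6) — ¬p6 is true.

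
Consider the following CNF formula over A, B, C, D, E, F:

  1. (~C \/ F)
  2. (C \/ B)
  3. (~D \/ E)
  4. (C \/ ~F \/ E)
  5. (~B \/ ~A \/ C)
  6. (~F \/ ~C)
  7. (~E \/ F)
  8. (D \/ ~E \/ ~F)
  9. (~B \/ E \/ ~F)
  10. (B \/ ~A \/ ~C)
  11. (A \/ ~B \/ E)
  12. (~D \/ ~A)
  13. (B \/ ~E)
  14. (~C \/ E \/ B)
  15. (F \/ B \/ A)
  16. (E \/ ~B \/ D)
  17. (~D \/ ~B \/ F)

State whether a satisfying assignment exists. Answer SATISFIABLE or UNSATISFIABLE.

Set A = False and propagate.
The remaining clauses are satisfied by B = True, C = False, D = True, E = True, F = True.
So A = 0, B = 1, C = 0, D = 1, E = 1, F = 1 is a satisfying assignment.

SATISFIABLE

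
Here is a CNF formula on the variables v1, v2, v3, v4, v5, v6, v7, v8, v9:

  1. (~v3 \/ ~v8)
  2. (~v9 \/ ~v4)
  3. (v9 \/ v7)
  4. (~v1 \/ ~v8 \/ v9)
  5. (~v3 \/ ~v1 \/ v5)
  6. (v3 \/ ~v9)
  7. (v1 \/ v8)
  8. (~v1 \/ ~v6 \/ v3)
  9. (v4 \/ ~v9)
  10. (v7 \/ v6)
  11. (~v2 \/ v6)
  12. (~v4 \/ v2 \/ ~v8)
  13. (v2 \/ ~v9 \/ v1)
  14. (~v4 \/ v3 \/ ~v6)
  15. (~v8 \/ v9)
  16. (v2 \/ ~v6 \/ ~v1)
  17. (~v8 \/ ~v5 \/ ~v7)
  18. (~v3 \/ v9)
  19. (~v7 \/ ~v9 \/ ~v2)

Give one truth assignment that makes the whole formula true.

v1=1, v2=0, v3=0, v4=1, v5=0, v6=0, v7=1, v8=0, v9=0

Branch on v1: take v1 = True.
Try v2 = False.
  then v6 is forced to False.
  then v7 is forced to True.
Set v3 = False and propagate.
  then v9 is forced to False.
  then v8 is forced to False.
v4, v5 are now unconstrained; take v4 = True, v5 = False.
Check each clause:
  1. (~v3 \/ ~v8) — ~v8 is true.
  2. (~v4 \/ ~v9) — ~v9 is true.
  3. (v7 \/ v9) — v7 is true.
  4. (~v8 \/ ~v1 \/ v9) — ~v8 is true.
  5. (v5 \/ ~v1 \/ ~v3) — ~v3 is true.
  6. (~v9 \/ v3) — ~v9 is true.
  7. (v8 \/ v1) — v1 is true.
  8. (v3 \/ ~v1 \/ ~v6) — ~v6 is true.
  9. (~v9 \/ v4) — v4 is true.
  10. (v6 \/ v7) — v7 is true.
  11. (~v2 \/ v6) — ~v2 is true.
  12. (~v8 \/ v2 \/ ~v4) — ~v8 is true.
  13. (~v9 \/ v1 \/ v2) — v1 is true.
  14. (v3 \/ ~v4 \/ ~v6) — ~v6 is true.
  15. (~v8 \/ v9) — ~v8 is true.
  16. (v2 \/ ~v6 \/ ~v1) — ~v6 is true.
  17. (~v8 \/ ~v7 \/ ~v5) — ~v8 is true.
  18. (~v3 \/ v9) — ~v3 is true.
  19. (~v2 \/ ~v9 \/ ~v7) — ~v2 is true.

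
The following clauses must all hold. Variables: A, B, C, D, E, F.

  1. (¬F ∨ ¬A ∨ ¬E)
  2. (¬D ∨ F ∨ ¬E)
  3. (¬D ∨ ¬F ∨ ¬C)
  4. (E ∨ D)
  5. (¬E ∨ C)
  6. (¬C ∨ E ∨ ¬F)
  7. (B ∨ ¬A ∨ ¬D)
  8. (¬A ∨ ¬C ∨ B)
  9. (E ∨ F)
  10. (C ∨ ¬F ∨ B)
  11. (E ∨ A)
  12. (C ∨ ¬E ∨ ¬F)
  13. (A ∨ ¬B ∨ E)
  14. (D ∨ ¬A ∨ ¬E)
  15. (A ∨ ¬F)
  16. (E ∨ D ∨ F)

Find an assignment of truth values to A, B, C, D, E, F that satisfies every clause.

A = F  B = F  C = T  D = F  E = T  F = F

Try A = False.
  then E is forced to True.
  then C is forced to True.
  then F is forced to False.
  then D is forced to False.
B is now unconstrained; take B = False.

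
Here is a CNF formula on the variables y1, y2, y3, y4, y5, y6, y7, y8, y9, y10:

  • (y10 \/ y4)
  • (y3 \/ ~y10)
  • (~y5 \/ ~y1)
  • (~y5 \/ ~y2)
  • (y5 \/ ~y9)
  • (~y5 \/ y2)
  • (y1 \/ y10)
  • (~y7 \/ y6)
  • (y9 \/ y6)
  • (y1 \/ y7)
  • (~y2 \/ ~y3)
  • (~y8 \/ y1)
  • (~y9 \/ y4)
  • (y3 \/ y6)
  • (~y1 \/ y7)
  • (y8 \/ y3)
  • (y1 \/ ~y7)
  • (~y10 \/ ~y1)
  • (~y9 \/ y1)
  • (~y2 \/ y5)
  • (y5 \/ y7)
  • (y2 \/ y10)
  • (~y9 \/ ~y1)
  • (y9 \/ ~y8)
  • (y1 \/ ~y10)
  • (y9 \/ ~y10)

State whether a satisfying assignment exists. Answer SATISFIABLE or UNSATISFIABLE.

y1 = True:
  propagation gives y5=False, y9=False, y6=True, y7=True; an empty clause results — contradiction.
y1 = False:
  propagation gives y10=True; an empty clause results — contradiction.
Every branch closes, so no satisfying assignment exists.

UNSATISFIABLE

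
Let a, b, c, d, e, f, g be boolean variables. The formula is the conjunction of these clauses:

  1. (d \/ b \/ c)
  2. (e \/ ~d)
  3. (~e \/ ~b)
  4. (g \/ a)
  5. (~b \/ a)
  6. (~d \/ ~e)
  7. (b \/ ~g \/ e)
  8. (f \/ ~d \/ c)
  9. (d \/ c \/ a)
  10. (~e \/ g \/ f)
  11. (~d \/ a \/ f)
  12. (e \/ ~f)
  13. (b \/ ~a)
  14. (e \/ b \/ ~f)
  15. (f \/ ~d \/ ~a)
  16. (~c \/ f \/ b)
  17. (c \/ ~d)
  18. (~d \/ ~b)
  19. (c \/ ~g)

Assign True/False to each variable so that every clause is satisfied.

a=T, b=T, c=F, d=F, e=F, f=F, g=F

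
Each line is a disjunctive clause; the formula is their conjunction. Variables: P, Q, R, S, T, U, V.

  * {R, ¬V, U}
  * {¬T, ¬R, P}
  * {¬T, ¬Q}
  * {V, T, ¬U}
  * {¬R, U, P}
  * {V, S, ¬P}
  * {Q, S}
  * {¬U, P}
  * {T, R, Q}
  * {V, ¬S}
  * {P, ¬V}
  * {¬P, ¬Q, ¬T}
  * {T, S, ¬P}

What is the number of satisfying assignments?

9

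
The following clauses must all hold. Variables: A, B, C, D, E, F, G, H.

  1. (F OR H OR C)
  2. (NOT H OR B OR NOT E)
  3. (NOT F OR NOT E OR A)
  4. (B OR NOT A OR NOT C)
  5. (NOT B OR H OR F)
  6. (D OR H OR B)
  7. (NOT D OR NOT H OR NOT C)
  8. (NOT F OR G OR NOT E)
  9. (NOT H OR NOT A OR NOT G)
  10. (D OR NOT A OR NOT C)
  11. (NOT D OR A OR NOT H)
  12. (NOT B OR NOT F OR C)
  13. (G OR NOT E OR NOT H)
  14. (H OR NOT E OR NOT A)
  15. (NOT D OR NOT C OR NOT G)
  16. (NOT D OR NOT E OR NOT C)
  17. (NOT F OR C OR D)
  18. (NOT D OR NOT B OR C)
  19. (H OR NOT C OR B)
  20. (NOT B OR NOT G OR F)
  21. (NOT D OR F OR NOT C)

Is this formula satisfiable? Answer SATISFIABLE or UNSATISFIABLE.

E occurs only negated in the remaining clauses — set E = False.
Branch on A: take A = True.
The remaining clauses are satisfied by B = False, C = False, D = True, F = True, G = False, H = True.
So A = 1, B = 0, C = 0, D = 1, E = 0, F = 1, G = 0, H = 1 is a satisfying assignment.

SATISFIABLE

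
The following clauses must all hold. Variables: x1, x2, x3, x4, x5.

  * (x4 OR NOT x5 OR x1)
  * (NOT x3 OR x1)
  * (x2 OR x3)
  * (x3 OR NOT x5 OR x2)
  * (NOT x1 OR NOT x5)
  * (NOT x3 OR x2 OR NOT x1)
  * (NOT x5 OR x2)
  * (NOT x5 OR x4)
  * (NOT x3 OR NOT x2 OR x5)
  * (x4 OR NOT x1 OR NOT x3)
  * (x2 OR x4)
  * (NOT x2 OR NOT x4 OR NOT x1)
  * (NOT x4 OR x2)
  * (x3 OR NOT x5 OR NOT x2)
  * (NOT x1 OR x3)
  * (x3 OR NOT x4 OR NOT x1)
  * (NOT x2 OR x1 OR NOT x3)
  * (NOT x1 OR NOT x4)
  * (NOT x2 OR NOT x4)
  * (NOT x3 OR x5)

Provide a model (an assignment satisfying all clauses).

Try x1 = False.
  then x3 is forced to False.
  then x2 is forced to True.
  then x5 is forced to False.
  then x4 is forced to False.

x1 = F, x2 = T, x3 = F, x4 = F, x5 = F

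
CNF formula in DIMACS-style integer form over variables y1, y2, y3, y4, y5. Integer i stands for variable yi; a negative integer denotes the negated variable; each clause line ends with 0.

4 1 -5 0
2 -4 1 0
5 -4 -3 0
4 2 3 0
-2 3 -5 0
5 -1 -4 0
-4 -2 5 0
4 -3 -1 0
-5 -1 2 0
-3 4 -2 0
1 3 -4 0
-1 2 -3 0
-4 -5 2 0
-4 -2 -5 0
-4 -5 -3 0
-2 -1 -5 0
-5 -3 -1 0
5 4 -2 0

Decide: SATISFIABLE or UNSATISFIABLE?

SATISFIABLE

Set y1 = False and propagate.
Try y2 = False.
  then y4 is forced to False.
  then y5 is forced to False.
  then y3 is forced to True.
So y1=0, y2=0, y3=1, y4=0, y5=0 is a satisfying assignment.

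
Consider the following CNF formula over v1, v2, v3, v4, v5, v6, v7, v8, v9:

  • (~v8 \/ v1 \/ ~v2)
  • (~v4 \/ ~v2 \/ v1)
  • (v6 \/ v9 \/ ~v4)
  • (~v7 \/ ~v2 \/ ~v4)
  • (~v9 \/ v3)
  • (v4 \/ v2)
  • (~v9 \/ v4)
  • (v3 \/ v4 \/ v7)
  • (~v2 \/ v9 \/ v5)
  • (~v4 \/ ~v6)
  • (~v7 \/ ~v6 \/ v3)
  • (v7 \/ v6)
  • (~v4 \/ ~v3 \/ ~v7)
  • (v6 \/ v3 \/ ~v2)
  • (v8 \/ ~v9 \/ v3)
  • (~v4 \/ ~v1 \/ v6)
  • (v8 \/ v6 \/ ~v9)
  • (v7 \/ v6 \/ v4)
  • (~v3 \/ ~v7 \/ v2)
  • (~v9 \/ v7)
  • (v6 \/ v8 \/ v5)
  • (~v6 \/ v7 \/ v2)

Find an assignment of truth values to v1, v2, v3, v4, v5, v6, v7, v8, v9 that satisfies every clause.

v1 = True  v2 = True  v3 = True  v4 = False  v5 = True  v6 = True  v7 = True  v8 = False  v9 = False

Check each clause:
  1. (~v8 \/ ~v2 \/ v1) — ~v8 is true.
  2. (~v4 \/ v1 \/ ~v2) — v1 is true.
  3. (~v4 \/ v9 \/ v6) — ~v4 is true.
  4. (~v7 \/ ~v4 \/ ~v2) — ~v4 is true.
  5. (~v9 \/ v3) — v3 is true.
  6. (v2 \/ v4) — v2 is true.
  7. (v4 \/ ~v9) — ~v9 is true.
  8. (v4 \/ v7 \/ v3) — v3 is true.
  9. (v5 \/ v9 \/ ~v2) — v5 is true.
  10. (~v4 \/ ~v6) — ~v4 is true.
  11. (v3 \/ ~v7 \/ ~v6) — v3 is true.
  12. (v6 \/ v7) — v6 is true.
  13. (~v7 \/ ~v4 \/ ~v3) — ~v4 is true.
  14. (v3 \/ ~v2 \/ v6) — v3 is true.
  15. (~v9 \/ v3 \/ v8) — v3 is true.
  16. (v6 \/ ~v1 \/ ~v4) — ~v4 is true.
  17. (v6 \/ v8 \/ ~v9) — v6 is true.
  18. (v6 \/ v4 \/ v7) — v6 is true.
  19. (~v7 \/ ~v3 \/ v2) — v2 is true.
  20. (~v9 \/ v7) — ~v9 is true.
  21. (v5 \/ v6 \/ v8) — v5 is true.
  22. (~v6 \/ v2 \/ v7) — v2 is true.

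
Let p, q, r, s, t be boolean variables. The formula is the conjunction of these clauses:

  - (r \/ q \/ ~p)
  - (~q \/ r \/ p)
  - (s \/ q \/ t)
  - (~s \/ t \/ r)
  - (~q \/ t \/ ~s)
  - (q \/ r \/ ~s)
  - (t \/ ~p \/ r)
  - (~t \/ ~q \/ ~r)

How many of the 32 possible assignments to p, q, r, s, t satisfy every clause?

Case analysis on q and r:
  q=1, r=1: remaining (p,s,t) ∈ {(0,0,0); (1,0,0)} — 2.
  q=1, r=0: remaining (p,s,t) ∈ {(1,0,1); (1,1,1)} — 2.
  q=0, r=1: p free; 3 ways for (s,t) × 2^1 = 6.
  q=0, r=0: remaining (p,s,t) ∈ {(0,0,1)} — 1.
Total: 2 + 2 + 6 + 1 = 11.

11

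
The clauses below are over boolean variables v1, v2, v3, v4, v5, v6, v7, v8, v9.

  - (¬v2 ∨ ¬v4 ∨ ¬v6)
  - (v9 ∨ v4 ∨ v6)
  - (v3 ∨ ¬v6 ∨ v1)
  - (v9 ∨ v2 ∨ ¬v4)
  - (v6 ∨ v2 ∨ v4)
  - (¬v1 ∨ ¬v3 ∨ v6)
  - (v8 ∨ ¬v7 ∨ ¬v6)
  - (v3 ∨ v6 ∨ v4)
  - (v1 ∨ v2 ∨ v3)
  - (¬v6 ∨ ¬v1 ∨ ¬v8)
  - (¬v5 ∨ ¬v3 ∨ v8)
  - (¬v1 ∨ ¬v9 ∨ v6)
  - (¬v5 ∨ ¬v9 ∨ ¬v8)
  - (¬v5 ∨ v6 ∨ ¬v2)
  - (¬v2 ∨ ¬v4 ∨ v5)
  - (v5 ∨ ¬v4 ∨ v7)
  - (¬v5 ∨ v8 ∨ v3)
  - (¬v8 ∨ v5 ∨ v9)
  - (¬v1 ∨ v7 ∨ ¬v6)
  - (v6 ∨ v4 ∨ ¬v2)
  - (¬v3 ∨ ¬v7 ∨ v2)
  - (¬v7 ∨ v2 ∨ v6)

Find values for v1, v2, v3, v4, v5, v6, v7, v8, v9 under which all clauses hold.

v1 = F, v2 = T, v3 = T, v4 = F, v5 = T, v6 = T, v7 = F, v8 = T, v9 = F

Try v1 = False.
Try v2 = True.
The remaining clauses are satisfied by v3 = True, v4 = False, v5 = True, v6 = True, v7 = False, v8 = True, v9 = False.
Every clause has at least one true literal under this assignment.
Check each clause:
  1. (¬v6 ∨ ¬v2 ∨ ¬v4) — ¬v4 is true.
  2. (v6 ∨ v9 ∨ v4) — v6 is true.
  3. (v1 ∨ ¬v6 ∨ v3) — v3 is true.
  4. (v9 ∨ v2 ∨ ¬v4) — v2 is true.
  5. (v6 ∨ v4 ∨ v2) — v2 is true.
  6. (v6 ∨ ¬v1 ∨ ¬v3) — ¬v1 is true.
  7. (v8 ∨ ¬v7 ∨ ¬v6) — v8 is true.
  8. (v4 ∨ v3 ∨ v6) — v3 is true.
  9. (v3 ∨ v1 ∨ v2) — v2 is true.
  10. (¬v1 ∨ ¬v8 ∨ ¬v6) — ¬v1 is true.
  11. (¬v3 ∨ ¬v5 ∨ v8) — v8 is true.
  12. (v6 ∨ ¬v1 ∨ ¬v9) — ¬v9 is true.
  13. (¬v5 ∨ ¬v8 ∨ ¬v9) — ¬v9 is true.
  14. (v6 ∨ ¬v5 ∨ ¬v2) — v6 is true.
  15. (¬v4 ∨ v5 ∨ ¬v2) — ¬v4 is true.
  16. (v7 ∨ ¬v4 ∨ v5) — ¬v4 is true.
  17. (¬v5 ∨ v8 ∨ v3) — v8 is true.
  18. (v5 ∨ v9 ∨ ¬v8) — v5 is true.
  19. (v7 ∨ ¬v1 ∨ ¬v6) — ¬v1 is true.
  20. (¬v2 ∨ v6 ∨ v4) — v6 is true.
  21. (v2 ∨ ¬v3 ∨ ¬v7) — ¬v7 is true.
  22. (v2 ∨ v6 ∨ ¬v7) — ¬v7 is true.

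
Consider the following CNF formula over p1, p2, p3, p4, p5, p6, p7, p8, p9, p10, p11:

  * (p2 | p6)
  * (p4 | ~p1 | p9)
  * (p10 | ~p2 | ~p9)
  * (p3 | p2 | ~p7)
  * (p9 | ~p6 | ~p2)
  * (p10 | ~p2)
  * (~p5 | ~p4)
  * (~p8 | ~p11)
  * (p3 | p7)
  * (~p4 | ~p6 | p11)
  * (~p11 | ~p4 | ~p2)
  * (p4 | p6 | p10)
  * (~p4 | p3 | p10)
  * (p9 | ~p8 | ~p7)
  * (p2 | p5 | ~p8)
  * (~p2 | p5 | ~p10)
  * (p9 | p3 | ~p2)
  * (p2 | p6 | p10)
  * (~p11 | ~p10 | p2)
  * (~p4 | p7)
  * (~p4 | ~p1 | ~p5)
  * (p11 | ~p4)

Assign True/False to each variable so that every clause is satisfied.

p1=0, p2=1, p3=1, p4=0, p5=1, p6=1, p7=1, p8=0, p9=1, p10=1, p11=1

Pure literal: p1 appears only negated; assign p1 = False.
p3 occurs only positively in the remaining clauses — set p3 = True.
Set p2 = True and propagate.
  then p10 is forced to True.
  then p5 is forced to True.
  then p4 is forced to False.
For the remaining variables, p6 = True, p7 = True, p8 = False, p9 = True, p11 = True works.
Check each clause:
  1. (p6 | p2) — p2 is true.
  2. (p4 | p9 | ~p1) — p9 is true.
  3. (~p2 | ~p9 | p10) — p10 is true.
  4. (p2 | ~p7 | p3) — p2 is true.
  5. (p9 | ~p2 | ~p6) — p9 is true.
  6. (p10 | ~p2) — p10 is true.
  7. (~p5 | ~p4) — ~p4 is true.
  8. (~p8 | ~p11) — ~p8 is true.
  9. (p7 | p3) — p3 is true.
  10. (~p6 | p11 | ~p4) — p11 is true.
  11. (~p11 | ~p2 | ~p4) — ~p4 is true.
  12. (p6 | p4 | p10) — p10 is true.
  13. (p3 | p10 | ~p4) — p10 is true.
  14. (~p8 | p9 | ~p7) — ~p8 is true.
  15. (p5 | p2 | ~p8) — ~p8 is true.
  16. (~p2 | ~p10 | p5) — p5 is true.
  17. (p9 | p3 | ~p2) — p9 is true.
  18. (p2 | p6 | p10) — p10 is true.
  19. (~p10 | p2 | ~p11) — p2 is true.
  20. (~p4 | p7) — ~p4 is true.
  21. (~p5 | ~p4 | ~p1) — ~p4 is true.
  22. (~p4 | p11) — p11 is true.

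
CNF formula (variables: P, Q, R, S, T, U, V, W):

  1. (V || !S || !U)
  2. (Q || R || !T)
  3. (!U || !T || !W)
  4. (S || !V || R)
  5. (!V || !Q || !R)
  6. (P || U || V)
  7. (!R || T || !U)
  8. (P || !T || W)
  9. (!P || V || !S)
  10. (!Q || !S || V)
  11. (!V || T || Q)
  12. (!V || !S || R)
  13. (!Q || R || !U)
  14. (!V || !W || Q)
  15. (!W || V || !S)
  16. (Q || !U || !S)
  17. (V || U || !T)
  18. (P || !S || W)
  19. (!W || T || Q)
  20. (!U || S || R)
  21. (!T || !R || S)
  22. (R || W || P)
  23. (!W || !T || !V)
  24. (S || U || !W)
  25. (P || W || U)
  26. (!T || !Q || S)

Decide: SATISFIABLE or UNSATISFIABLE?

Branch on P: take P = True.
Try Q = True.
For the remaining variables, R = True, S = False, T = False, U = False, V = False, W = False works.
So P=T  Q=T  R=T  S=F  T=F  U=F  V=F  W=F is a satisfying assignment.

SATISFIABLE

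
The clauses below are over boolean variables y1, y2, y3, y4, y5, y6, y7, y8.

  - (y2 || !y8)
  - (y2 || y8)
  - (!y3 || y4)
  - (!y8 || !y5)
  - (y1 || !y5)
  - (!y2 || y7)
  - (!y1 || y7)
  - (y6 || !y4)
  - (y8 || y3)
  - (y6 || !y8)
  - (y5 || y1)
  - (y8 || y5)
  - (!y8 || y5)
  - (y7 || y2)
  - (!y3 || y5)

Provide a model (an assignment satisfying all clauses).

y1=True, y2=True, y3=True, y4=True, y5=True, y6=True, y7=True, y8=False

Check each clause:
  1. (!y8 || y2) — !y8 is true.
  2. (y8 || y2) — y2 is true.
  3. (y4 || !y3) — y4 is true.
  4. (!y8 || !y5) — !y8 is true.
  5. (y1 || !y5) — y1 is true.
  6. (y7 || !y2) — y7 is true.
  7. (!y1 || y7) — y7 is true.
  8. (!y4 || y6) — y6 is true.
  9. (y8 || y3) — y3 is true.
  10. (!y8 || y6) — !y8 is true.
  11. (y1 || y5) — y1 is true.
  12. (y5 || y8) — y5 is true.
  13. (y5 || !y8) — !y8 is true.
  14. (y2 || y7) — y2 is true.
  15. (!y3 || y5) — y5 is true.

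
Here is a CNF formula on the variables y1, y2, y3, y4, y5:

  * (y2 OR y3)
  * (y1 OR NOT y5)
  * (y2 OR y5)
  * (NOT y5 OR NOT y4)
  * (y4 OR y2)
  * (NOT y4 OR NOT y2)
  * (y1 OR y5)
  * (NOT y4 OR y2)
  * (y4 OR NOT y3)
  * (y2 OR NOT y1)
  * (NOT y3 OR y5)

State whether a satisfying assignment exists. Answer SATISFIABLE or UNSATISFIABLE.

Try y1 = True.
  then y2 is forced to True.
  then y4 is forced to False.
  then y3 is forced to False.
y5 is now unconstrained; take y5 = True.
Every clause has at least one true literal under this assignment.
So y1 = True, y2 = True, y3 = False, y4 = False, y5 = True is a satisfying assignment.

SATISFIABLE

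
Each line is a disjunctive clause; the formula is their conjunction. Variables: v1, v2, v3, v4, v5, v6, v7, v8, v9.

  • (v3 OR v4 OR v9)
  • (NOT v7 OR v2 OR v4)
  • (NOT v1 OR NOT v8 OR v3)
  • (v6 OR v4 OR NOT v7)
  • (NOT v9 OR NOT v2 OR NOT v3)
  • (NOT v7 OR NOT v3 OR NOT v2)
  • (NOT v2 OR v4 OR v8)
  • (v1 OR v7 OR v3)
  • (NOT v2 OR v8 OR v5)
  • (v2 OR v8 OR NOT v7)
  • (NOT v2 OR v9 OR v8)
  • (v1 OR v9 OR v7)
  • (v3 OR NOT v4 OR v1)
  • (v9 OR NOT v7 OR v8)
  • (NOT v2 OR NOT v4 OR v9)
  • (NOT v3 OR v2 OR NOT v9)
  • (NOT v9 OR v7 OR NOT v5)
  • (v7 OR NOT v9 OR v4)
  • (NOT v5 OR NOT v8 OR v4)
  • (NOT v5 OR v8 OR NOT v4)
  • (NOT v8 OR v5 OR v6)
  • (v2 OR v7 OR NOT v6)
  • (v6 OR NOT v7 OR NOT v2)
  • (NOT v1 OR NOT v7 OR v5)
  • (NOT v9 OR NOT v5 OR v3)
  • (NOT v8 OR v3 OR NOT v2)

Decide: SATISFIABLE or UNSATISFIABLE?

Try v1 = True.
Try v2 = True.
Try v3 = True.
  then v9 is forced to False.
  then v7 is forced to False.
  then v8 is forced to True.
  then v4 is forced to False.
  then v5 is forced to False.
  then v6 is forced to True.
Every clause has at least one true literal under this assignment.
So v1 = True  v2 = True  v3 = True  v4 = False  v5 = False  v6 = True  v7 = False  v8 = True  v9 = False is a satisfying assignment.

SATISFIABLE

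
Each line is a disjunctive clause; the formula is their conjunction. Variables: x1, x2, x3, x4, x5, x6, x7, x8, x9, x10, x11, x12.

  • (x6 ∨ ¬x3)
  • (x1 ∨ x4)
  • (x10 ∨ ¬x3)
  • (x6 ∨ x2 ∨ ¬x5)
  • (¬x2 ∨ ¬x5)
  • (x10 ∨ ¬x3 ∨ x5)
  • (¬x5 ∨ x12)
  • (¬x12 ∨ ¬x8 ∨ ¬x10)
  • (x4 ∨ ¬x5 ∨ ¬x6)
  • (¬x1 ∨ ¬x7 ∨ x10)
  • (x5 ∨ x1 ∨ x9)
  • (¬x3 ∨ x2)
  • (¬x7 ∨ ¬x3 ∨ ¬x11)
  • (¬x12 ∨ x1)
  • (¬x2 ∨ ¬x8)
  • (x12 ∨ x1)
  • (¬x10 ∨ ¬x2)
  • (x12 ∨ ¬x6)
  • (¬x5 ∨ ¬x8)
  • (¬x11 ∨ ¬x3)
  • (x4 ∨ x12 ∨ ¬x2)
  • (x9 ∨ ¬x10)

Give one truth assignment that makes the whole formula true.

x1 = True  x2 = False  x3 = False  x4 = False  x5 = False  x6 = False  x7 = False  x8 = True  x9 = False  x10 = False  x11 = True  x12 = True

Pure literal: x3 appears only negated; assign x3 = False.
Pure literal: x7 appears only negated; assign x7 = False.
Set x1 = True and propagate.
For the remaining variables, x2 = False, x4 = False, x5 = False, x6 = False, x8 = True, x9 = False, x10 = False, x11 = True, x12 = True works.
Every clause has at least one true literal under this assignment.
Check each clause:
  1. (x6 ∨ ¬x3) — ¬x3 is true.
  2. (x4 ∨ x1) — x1 is true.
  3. (¬x3 ∨ x10) — ¬x3 is true.
  4. (x6 ∨ ¬x5 ∨ x2) — ¬x5 is true.
  5. (¬x2 ∨ ¬x5) — ¬x5 is true.
  6. (x5 ∨ ¬x3 ∨ x10) — ¬x3 is true.
  7. (x12 ∨ ¬x5) — ¬x5 is true.
  8. (¬x10 ∨ ¬x8 ∨ ¬x12) — ¬x10 is true.
  9. (x4 ∨ ¬x6 ∨ ¬x5) — ¬x6 is true.
  10. (¬x7 ∨ x10 ∨ ¬x1) — ¬x7 is true.
  11. (x1 ∨ x9 ∨ x5) — x1 is true.
  12. (¬x3 ∨ x2) — ¬x3 is true.
  13. (¬x3 ∨ ¬x11 ∨ ¬x7) — ¬x7 is true.
  14. (¬x12 ∨ x1) — x1 is true.
  15. (¬x2 ∨ ¬x8) — ¬x2 is true.
  16. (x1 ∨ x12) — x1 is true.
  17. (¬x2 ∨ ¬x10) — ¬x2 is true.
  18. (x12 ∨ ¬x6) — ¬x6 is true.
  19. (¬x8 ∨ ¬x5) — ¬x5 is true.
  20. (¬x3 ∨ ¬x11) — ¬x3 is true.
  21. (¬x2 ∨ x4 ∨ x12) — x12 is true.
  22. (x9 ∨ ¬x10) — ¬x10 is true.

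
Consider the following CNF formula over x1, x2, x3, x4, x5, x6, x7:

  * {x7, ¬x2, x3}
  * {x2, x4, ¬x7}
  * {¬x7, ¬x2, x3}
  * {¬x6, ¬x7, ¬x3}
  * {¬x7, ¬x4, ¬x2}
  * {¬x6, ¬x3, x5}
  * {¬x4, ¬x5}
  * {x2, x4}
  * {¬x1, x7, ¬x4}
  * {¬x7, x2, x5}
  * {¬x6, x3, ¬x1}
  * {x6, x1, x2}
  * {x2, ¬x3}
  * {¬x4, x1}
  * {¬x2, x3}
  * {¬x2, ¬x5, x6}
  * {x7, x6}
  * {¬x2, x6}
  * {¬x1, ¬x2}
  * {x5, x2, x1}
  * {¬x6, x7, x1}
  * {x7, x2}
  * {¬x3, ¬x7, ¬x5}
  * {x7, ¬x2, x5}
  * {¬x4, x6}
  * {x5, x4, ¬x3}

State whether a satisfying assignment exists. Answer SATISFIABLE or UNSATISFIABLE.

UNSATISFIABLE

x2 = True:
  propagation gives x3=True, x6=True, x7=False, x5=True; an empty clause results — contradiction.
x2 = False:
  propagation gives x4=True, x5=False, x7=False; an empty clause results — contradiction.
Every branch closes, so no satisfying assignment exists.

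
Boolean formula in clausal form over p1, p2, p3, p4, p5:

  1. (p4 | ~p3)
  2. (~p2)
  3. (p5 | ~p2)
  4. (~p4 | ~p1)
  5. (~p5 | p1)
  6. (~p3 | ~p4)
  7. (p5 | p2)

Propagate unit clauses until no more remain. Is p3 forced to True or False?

(~p2) is a unit clause: p2 = False.
From (p2 | p5) and p2 = False: p5 = True.
In (p1 | ~p5), ~p5 is now false; p1 must hold, so p1 = True.
(~p1 | ~p4): since p1 = True, the clause reduces to (~p4). p4 = False.
(p4 | ~p3): since p4 = False, the clause reduces to (~p3). p3 = False.

False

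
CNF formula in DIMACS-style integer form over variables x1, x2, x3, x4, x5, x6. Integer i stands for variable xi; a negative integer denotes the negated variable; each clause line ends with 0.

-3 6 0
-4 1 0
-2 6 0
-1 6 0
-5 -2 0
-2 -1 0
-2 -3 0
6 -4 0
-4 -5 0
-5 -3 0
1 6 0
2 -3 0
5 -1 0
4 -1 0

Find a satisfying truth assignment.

Pure literal: x3 appears only negated; assign x3 = False.
x6 occurs only positively in the remaining clauses — set x6 = True.
Try x1 = False.
  then x4 is forced to False.
Try x2 = False.
x5 is now unconstrained; take x5 = False.
Every clause has at least one true literal under this assignment.

x1=False  x2=False  x3=False  x4=False  x5=False  x6=True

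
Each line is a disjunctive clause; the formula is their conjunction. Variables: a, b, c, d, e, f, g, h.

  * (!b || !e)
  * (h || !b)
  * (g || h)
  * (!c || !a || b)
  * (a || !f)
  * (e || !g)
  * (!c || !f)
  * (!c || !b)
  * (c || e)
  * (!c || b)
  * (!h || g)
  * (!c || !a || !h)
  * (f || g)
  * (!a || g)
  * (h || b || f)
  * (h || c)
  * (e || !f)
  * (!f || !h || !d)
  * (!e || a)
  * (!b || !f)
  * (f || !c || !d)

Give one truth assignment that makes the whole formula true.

d occurs only negated in the remaining clauses — set d = False.
Set a = True and propagate.
  then g is forced to True.
  then e is forced to True.
  then b is forced to False.
  then c is forced to False.
  then h is forced to True.
f is now unconstrained; take f = True.

a=1, b=0, c=0, d=0, e=1, f=1, g=1, h=1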